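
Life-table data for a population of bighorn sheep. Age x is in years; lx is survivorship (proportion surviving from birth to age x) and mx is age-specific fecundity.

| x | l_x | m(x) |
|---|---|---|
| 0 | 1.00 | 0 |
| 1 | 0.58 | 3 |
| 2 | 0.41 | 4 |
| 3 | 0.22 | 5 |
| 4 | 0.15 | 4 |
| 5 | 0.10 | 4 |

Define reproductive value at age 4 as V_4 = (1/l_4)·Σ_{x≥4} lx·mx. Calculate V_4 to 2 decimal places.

6.67

lx·mx for x ≥ 4: 0.6, 0.4 → sum = 1
V_4 = 1 / l_4 = 1 / 0.15 = 6.666667… → 6.67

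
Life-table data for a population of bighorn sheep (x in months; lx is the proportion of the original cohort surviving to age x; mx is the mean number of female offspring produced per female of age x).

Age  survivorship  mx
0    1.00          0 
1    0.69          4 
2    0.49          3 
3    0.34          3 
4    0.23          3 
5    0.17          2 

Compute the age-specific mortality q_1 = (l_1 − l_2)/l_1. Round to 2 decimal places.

q_1 = (l_1 − l_2) / l_1 = (0.69 − 0.49) / 0.69
     = 0.2 / 0.69 = 0.289855… → 0.29

0.29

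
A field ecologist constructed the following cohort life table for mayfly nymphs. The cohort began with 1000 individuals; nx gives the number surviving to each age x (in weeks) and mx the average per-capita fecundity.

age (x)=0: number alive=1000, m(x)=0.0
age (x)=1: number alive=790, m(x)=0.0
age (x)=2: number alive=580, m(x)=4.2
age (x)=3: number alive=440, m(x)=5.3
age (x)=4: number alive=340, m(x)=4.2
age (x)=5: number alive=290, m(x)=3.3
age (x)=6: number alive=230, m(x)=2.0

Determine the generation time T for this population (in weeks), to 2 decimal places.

3.30

lx = nx/n0 = nx/1000: 1, 0.79, 0.58, 0.44, 0.34, 0.29, 0.23
lx·mx: 0, 0, 2.436, 2.332, 1.428, 0.957, 0.46 → R0 = 7.613
x·lx·mx: 0, 0, 4.872, 6.996, 5.712, 4.785, 2.76 → Σ = 25.125
T = 25.125 / 7.613 = 3.300276… → 3.30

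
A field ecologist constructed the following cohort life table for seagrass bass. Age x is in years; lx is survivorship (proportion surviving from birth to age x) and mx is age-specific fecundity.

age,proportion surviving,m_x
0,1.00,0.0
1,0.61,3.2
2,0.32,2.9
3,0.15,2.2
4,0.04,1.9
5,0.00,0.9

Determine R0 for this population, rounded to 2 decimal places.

lx·mx by age: 0, 1.952, 0.928, 0.33, 0.076, 0
R0 = Σ lx·mx = 3.286 → 3.29

3.29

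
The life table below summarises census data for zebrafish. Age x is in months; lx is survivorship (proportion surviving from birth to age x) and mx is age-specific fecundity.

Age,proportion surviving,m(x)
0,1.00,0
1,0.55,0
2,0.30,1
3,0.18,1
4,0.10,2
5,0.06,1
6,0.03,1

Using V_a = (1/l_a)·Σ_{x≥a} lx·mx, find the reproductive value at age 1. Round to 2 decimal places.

lx·mx for x ≥ 1: 0, 0.3, 0.18, 0.2, 0.06, 0.03 → sum = 0.77
V_1 = 0.77 / l_1 = 0.77 / 0.55 = 1.4 → 1.40

1.40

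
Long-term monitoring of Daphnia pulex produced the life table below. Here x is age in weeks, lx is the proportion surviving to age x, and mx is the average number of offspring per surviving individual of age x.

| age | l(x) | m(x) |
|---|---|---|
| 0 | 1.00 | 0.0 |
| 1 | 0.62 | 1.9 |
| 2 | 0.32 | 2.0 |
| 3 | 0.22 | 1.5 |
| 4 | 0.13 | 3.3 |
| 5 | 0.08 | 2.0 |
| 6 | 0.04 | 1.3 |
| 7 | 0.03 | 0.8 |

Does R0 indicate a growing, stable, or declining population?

R0 = Σ lx·mx = 0 + 1.178 + 0.64 + 0.33 + 0.429 + 0.16 + 0.052 + 0.024 = 2.813
R0 > 1, so the population is growing.

growing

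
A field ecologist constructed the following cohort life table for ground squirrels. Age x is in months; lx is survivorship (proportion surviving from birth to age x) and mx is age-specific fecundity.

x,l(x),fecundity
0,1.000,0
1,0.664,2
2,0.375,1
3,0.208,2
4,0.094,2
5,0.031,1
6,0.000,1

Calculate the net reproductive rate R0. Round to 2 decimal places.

2.34

lx·mx by age: 0, 1.328, 0.375, 0.416, 0.188, 0.031, 0
R0 = Σ lx·mx = 2.338 → 2.34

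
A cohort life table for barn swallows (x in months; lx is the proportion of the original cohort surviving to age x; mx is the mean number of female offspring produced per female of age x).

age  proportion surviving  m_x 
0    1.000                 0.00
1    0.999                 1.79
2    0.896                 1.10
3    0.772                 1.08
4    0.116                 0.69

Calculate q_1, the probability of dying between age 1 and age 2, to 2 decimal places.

q_1 = (l_1 − l_2) / l_1 = (0.999 − 0.896) / 0.999
     = 0.103 / 0.999 = 0.103103… → 0.10

0.10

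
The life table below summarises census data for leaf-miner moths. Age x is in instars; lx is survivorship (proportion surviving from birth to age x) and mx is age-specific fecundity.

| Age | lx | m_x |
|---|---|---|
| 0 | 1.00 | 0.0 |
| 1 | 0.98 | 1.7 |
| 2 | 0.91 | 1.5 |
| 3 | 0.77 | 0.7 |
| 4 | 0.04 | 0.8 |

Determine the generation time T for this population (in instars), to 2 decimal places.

lx·mx: 0, 1.666, 1.365, 0.539, 0.032 → R0 = 3.602
x·lx·mx: 0, 1.666, 2.73, 1.617, 0.128 → Σ = 6.141
T = 6.141 / 3.602 = 1.704886… → 1.70

1.70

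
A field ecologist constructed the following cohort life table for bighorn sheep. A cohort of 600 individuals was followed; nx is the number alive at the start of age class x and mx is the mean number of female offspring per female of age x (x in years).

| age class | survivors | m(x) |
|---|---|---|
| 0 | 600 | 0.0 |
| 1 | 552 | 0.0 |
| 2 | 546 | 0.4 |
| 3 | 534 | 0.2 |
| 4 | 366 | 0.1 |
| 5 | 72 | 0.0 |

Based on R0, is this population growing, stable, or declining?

declining

lx = nx/n0 = nx/600: 1, 0.92, 0.91, 0.89, 0.61, 0.12
R0 = Σ lx·mx = 0 + 0 + 0.364 + 0.178 + 0.061 + 0 = 0.603
R0 < 1, so the population is declining.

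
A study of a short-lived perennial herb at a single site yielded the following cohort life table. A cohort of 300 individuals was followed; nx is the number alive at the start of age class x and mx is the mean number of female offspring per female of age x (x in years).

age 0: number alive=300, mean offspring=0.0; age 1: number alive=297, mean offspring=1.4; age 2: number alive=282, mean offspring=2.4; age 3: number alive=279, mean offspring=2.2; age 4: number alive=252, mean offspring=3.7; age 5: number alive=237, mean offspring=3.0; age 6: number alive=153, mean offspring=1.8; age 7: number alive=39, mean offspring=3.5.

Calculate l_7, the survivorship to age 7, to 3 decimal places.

l_7 = n_7/n_0 = 39/300 = 0.13 → 0.130

0.130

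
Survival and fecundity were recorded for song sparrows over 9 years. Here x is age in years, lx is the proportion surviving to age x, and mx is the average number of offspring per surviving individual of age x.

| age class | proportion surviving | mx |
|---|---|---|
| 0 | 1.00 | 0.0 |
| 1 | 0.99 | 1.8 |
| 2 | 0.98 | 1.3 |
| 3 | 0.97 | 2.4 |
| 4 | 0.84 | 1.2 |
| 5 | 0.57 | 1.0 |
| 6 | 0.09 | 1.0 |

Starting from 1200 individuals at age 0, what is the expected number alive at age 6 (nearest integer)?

Expected survivors = N0 · l_6 = 1200 × 0.09 = 108 → 108

108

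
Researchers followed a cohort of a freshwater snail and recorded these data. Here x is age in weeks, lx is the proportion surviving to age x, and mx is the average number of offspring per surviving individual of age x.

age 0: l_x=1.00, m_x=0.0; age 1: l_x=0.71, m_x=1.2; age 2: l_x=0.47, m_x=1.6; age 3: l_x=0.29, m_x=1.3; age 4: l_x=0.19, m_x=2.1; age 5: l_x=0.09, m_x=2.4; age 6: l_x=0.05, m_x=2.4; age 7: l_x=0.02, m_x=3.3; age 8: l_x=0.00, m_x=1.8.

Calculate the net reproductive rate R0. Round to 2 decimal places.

2.78

lx·mx by age: 0, 0.852, 0.752, 0.377, 0.399, 0.216, 0.12, 0.066, 0
R0 = Σ lx·mx = 2.782 → 2.78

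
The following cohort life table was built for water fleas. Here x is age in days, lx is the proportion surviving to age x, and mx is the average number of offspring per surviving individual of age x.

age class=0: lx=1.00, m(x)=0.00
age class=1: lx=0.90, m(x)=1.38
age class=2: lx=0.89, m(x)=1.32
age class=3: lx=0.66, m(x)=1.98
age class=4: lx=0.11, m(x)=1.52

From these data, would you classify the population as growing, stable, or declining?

R0 = Σ lx·mx = 0 + 1.242 + 1.1748 + 1.3068 + 0.1672 = 3.8908
R0 > 1, so the population is growing.

growing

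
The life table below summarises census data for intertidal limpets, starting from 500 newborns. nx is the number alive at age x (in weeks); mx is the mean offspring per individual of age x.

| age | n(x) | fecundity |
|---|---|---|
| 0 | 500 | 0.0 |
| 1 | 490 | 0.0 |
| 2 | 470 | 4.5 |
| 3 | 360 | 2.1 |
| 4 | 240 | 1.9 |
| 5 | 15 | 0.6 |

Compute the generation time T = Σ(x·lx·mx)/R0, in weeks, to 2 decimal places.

lx = nx/n0 = nx/500: 1, 0.98, 0.94, 0.72, 0.48, 0.03
lx·mx: 0, 0, 4.23, 1.512, 0.912, 0.018 → R0 = 6.672
x·lx·mx: 0, 0, 8.46, 4.536, 3.648, 0.09 → Σ = 16.734
T = 16.734 / 6.672 = 2.508094… → 2.51

2.51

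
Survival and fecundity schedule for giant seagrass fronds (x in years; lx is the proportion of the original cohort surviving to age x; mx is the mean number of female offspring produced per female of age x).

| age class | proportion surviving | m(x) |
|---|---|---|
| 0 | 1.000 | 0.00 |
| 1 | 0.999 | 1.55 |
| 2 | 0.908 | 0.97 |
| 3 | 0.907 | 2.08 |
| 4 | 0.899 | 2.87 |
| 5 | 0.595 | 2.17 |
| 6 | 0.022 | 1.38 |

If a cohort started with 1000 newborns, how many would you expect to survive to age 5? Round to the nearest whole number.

Expected survivors = N0 · l_5 = 1000 × 0.595 = 595 → 595

595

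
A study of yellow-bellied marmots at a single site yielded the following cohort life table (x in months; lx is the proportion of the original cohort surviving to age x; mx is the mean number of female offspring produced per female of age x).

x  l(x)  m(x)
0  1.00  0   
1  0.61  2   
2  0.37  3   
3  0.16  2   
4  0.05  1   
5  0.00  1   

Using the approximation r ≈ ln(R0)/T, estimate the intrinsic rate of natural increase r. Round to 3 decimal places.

0.583

R0 = Σ lx·mx = 0 + 1.22 + 1.11 + 0.32 + 0.05 + 0 = 2.7
Σ x·lx·mx = 4.6; T = 4.6/2.7 = 1.7037…
r ≈ ln(R0)/T = ln(2.7)/1.7037… = 0.583… → 0.583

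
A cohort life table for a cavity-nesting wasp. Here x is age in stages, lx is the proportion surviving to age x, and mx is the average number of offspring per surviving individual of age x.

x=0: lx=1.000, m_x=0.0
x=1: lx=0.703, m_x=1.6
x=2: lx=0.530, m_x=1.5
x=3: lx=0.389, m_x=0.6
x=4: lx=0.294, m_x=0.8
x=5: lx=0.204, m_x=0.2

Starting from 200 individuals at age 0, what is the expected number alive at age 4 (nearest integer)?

Expected survivors = N0 · l_4 = 200 × 0.294 = 58.8 → 59

59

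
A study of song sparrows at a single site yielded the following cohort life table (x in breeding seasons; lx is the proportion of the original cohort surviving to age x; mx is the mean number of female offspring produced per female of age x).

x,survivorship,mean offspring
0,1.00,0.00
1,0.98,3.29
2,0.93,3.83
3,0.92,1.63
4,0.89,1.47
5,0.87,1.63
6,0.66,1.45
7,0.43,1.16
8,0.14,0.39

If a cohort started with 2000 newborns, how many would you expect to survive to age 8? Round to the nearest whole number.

Expected survivors = N0 · l_8 = 2000 × 0.14 = 280 → 280

280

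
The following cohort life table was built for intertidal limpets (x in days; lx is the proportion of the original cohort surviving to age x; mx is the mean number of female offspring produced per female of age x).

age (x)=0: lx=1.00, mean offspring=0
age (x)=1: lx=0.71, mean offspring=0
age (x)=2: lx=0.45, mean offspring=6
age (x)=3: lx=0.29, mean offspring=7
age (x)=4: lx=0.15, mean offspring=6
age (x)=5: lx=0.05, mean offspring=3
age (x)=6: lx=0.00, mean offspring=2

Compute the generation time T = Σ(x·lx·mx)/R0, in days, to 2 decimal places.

2.74

lx·mx: 0, 0, 2.7, 2.03, 0.9, 0.15, 0 → R0 = 5.78
x·lx·mx: 0, 0, 5.4, 6.09, 3.6, 0.75, 0 → Σ = 15.84
T = 15.84 / 5.78 = 2.740484… → 2.74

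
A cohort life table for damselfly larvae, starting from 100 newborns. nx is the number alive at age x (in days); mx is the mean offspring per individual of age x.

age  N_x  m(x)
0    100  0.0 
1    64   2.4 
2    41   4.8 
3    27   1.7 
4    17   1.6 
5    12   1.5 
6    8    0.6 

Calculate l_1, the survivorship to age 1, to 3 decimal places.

0.640

l_1 = n_1/n_0 = 64/100 = 0.64 → 0.640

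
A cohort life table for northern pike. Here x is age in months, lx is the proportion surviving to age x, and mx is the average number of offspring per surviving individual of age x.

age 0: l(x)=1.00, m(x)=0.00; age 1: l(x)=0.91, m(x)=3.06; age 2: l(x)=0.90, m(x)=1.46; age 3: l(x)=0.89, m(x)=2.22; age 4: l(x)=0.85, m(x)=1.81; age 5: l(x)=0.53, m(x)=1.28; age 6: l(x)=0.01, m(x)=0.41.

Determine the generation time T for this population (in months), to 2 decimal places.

2.52

lx·mx: 0, 2.7846, 1.314, 1.9758, 1.5385, 0.6784, 0.0041 → R0 = 8.2954
x·lx·mx: 0, 2.7846, 2.628, 5.9274, 6.154, 3.392, 0.0246 → Σ = 20.9106
T = 20.9106 / 8.2954 = 2.520746… → 2.52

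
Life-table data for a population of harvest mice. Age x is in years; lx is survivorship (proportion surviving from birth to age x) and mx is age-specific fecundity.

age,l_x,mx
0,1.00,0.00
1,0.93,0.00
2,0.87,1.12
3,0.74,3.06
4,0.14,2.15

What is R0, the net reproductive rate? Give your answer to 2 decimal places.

lx·mx by age: 0, 0, 0.9744, 2.2644, 0.301
R0 = Σ lx·mx = 3.5398 → 3.54

3.54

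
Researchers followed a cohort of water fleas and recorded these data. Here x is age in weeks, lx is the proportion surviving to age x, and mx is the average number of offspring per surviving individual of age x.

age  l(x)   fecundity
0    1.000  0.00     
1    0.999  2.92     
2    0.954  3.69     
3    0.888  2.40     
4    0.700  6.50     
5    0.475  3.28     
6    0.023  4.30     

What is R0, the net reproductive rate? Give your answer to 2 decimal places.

lx·mx by age: 0, 2.91708, 3.52026, 2.1312, 4.55, 1.558, 0.0989
R0 = Σ lx·mx = 14.77544 → 14.78

14.78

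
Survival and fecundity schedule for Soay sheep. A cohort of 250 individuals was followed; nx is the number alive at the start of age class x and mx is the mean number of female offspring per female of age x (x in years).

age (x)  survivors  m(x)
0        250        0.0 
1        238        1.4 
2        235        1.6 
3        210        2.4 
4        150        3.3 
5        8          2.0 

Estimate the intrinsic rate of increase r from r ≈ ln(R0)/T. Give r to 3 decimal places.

lx = nx/n0 = nx/250: 1, 0.952, 0.94, 0.84, 0.6, 0.032
R0 = Σ lx·mx = 0 + 1.3328 + 1.504 + 2.016 + 1.98 + 0.064 = 6.8968
Σ x·lx·mx = 18.6288; T = 18.6288/6.8968 = 2.70108…
r ≈ ln(R0)/T = ln(6.8968)/2.70108… = 0.71492… → 0.715

0.715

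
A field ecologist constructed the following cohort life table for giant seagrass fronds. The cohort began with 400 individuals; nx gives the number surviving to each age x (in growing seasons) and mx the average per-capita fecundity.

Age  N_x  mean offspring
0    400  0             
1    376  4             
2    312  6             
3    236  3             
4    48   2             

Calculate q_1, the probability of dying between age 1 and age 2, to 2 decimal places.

0.17

lx = nx/n0 = nx/400: 1, 0.94, 0.78, 0.59, 0.12
q_1 = (l_1 − l_2) / l_1 = (0.94 − 0.78) / 0.94
     = 0.16 / 0.94 = 0.170213… → 0.17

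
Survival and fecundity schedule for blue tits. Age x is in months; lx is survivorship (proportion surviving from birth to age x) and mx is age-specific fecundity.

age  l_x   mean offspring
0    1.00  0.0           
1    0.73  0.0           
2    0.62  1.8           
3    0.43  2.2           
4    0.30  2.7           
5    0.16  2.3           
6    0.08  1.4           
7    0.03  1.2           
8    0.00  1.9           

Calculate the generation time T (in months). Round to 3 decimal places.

3.269

lx·mx: 0, 0, 1.116, 0.946, 0.81, 0.368, 0.112, 0.036, 0 → R0 = 3.388
x·lx·mx: 0, 0, 2.232, 2.838, 3.24, 1.84, 0.672, 0.252, 0 → Σ = 11.074
T = 11.074 / 3.388 = 3.268595… → 3.269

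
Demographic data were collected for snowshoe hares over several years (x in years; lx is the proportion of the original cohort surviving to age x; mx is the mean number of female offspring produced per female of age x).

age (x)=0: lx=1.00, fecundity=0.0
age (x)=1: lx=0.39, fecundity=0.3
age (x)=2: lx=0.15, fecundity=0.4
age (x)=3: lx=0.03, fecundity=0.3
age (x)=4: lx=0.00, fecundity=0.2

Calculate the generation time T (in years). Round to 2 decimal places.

lx·mx: 0, 0.117, 0.06, 0.009, 0 → R0 = 0.186
x·lx·mx: 0, 0.117, 0.12, 0.027, 0 → Σ = 0.264
T = 0.264 / 0.186 = 1.419355… → 1.42

1.42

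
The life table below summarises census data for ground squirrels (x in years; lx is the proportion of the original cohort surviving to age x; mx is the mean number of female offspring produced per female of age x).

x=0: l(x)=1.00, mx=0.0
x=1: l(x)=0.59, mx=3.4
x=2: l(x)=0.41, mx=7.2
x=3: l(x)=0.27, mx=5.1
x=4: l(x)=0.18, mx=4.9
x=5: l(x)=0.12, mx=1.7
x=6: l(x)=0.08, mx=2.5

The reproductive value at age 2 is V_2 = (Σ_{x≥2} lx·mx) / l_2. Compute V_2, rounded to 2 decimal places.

13.70

lx·mx for x ≥ 2: 2.952, 1.377, 0.882, 0.204, 0.2 → sum = 5.615
V_2 = 5.615 / l_2 = 5.615 / 0.41 = 13.695122… → 13.70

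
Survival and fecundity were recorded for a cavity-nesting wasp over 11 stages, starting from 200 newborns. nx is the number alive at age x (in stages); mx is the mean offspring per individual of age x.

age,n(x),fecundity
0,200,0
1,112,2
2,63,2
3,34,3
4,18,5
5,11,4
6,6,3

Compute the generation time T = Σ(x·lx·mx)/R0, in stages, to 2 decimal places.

lx = nx/n0 = nx/200: 1, 0.56, 0.315, 0.17, 0.09, 0.055, 0.03
lx·mx: 0, 1.12, 0.63, 0.51, 0.45, 0.22, 0.09 → R0 = 3.02
x·lx·mx: 0, 1.12, 1.26, 1.53, 1.8, 1.1, 0.54 → Σ = 7.35
T = 7.35 / 3.02 = 2.433775… → 2.43

2.43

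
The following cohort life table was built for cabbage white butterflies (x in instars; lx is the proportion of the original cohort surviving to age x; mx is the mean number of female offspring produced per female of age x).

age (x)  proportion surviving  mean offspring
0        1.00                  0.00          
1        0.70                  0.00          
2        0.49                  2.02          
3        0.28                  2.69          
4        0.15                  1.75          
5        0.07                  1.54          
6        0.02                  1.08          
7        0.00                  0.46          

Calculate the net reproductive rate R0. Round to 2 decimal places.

lx·mx by age: 0, 0, 0.9898, 0.7532, 0.2625, 0.1078, 0.0216, 0
R0 = Σ lx·mx = 2.1349 → 2.13

2.13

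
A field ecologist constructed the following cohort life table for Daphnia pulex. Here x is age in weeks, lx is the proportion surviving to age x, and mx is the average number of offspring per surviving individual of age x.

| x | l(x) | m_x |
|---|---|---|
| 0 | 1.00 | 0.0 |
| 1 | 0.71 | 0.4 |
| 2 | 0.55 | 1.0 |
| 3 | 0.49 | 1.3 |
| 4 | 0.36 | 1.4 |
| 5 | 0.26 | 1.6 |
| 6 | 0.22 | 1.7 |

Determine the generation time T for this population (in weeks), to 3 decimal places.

lx·mx: 0, 0.284, 0.55, 0.637, 0.504, 0.416, 0.374 → R0 = 2.765
x·lx·mx: 0, 0.284, 1.1, 1.911, 2.016, 2.08, 2.244 → Σ = 9.635
T = 9.635 / 2.765 = 3.484629… → 3.485

3.485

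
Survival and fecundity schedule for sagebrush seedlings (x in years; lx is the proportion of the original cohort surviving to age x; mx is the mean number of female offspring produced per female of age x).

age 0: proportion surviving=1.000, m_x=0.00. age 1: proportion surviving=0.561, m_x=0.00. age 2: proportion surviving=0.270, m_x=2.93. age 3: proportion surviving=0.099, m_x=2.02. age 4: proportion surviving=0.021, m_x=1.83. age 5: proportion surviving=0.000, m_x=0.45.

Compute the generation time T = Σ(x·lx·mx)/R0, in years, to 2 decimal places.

lx·mx: 0, 0, 0.7911, 0.19998, 0.03843, 0 → R0 = 1.02951
x·lx·mx: 0, 0, 1.5822, 0.59994, 0.15372, 0 → Σ = 2.33586
T = 2.33586 / 1.02951 = 2.268905… → 2.27

2.27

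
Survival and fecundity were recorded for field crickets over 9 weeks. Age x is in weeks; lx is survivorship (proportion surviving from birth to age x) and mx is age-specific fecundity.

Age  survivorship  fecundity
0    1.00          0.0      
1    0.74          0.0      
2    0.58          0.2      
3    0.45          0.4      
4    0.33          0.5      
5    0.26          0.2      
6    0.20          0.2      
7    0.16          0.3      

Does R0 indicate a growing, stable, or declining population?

declining

R0 = Σ lx·mx = 0 + 0 + 0.116 + 0.18 + 0.165 + 0.052 + 0.04 + 0.048 = 0.601
R0 < 1, so the population is declining.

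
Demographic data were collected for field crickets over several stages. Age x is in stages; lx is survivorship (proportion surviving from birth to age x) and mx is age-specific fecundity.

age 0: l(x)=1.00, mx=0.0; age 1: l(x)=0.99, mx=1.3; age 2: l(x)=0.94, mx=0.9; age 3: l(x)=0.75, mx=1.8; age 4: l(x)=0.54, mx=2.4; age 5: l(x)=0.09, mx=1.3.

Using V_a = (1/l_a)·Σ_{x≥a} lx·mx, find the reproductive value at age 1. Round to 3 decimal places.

lx·mx for x ≥ 1: 1.287, 0.846, 1.35, 1.296, 0.117 → sum = 4.896
V_1 = 4.896 / l_1 = 4.896 / 0.99 = 4.945455… → 4.945

4.945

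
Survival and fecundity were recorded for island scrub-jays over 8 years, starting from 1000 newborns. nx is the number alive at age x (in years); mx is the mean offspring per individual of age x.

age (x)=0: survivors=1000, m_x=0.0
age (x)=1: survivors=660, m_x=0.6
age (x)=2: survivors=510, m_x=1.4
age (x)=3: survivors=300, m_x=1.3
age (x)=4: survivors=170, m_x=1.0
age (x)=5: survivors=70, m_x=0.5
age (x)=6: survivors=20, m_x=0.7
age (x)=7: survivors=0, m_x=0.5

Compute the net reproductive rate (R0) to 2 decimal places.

lx = nx/n0 = nx/1000: 1, 0.66, 0.51, 0.3, 0.17, 0.07, 0.02, 0
lx·mx by age: 0, 0.396, 0.714, 0.39, 0.17, 0.035, 0.014, 0
R0 = Σ lx·mx = 1.719 → 1.72

1.72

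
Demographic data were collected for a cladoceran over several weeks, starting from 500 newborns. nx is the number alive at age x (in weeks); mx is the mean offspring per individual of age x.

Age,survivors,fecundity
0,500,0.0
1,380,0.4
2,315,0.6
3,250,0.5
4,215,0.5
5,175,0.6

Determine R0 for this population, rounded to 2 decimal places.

1.36

lx = nx/n0 = nx/500: 1, 0.76, 0.63, 0.5, 0.43, 0.35
lx·mx by age: 0, 0.304, 0.378, 0.25, 0.215, 0.21
R0 = Σ lx·mx = 1.357 → 1.36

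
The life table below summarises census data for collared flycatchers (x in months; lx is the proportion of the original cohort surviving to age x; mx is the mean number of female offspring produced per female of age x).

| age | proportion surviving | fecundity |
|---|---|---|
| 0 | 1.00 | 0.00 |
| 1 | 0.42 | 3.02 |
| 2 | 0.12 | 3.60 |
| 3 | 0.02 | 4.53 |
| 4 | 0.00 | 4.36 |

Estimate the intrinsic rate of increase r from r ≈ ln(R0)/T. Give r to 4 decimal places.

0.4341

R0 = Σ lx·mx = 0 + 1.2684 + 0.432 + 0.0906 + 0 = 1.791
Σ x·lx·mx = 2.4042; T = 2.4042/1.791 = 1.34238…
r ≈ ln(R0)/T = ln(1.791)/1.34238… = 0.434135… → 0.4341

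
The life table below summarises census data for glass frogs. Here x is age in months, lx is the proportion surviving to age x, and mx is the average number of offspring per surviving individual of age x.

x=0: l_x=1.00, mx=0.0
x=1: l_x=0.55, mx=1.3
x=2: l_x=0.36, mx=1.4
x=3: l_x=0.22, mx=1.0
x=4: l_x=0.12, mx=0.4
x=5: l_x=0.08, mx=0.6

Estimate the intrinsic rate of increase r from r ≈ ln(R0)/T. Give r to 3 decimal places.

R0 = Σ lx·mx = 0 + 0.715 + 0.504 + 0.22 + 0.048 + 0.048 = 1.535
Σ x·lx·mx = 2.815; T = 2.815/1.535 = 1.83388…
r ≈ ln(R0)/T = ln(1.535)/1.83388… = 0.23367… → 0.234

0.234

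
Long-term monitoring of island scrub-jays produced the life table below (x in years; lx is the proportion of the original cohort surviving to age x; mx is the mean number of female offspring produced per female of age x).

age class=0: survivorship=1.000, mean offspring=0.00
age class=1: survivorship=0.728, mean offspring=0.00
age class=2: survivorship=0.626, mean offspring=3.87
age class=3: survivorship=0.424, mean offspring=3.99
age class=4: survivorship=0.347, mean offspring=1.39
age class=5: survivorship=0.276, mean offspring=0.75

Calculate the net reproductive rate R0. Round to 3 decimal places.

4.804

lx·mx by age: 0, 0, 2.42262, 1.69176, 0.48233, 0.207
R0 = Σ lx·mx = 4.80371 → 4.804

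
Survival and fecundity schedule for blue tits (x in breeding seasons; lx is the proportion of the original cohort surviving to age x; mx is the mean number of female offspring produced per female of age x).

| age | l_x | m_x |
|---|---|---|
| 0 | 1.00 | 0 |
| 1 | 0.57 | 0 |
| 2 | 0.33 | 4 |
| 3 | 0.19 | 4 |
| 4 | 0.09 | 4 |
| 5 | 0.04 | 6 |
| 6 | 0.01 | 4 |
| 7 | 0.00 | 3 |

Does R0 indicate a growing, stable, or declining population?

growing

R0 = Σ lx·mx = 0 + 0 + 1.32 + 0.76 + 0.36 + 0.24 + 0.04 + 0 = 2.72
R0 > 1, so the population is growing.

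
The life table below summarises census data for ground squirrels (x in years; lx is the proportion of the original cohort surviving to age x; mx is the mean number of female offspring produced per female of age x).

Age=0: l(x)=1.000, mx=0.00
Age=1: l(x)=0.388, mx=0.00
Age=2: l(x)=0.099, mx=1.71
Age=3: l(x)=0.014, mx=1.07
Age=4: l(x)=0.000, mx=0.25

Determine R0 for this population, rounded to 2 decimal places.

0.18

lx·mx by age: 0, 0, 0.16929, 0.01498, 0
R0 = Σ lx·mx = 0.18427 → 0.18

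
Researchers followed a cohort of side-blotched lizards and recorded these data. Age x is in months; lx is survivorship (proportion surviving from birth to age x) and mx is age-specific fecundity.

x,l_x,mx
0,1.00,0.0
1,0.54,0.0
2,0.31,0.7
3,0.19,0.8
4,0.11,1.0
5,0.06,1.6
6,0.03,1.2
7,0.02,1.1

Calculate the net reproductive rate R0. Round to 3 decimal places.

0.633

lx·mx by age: 0, 0, 0.217, 0.152, 0.11, 0.096, 0.036, 0.022
R0 = Σ lx·mx = 0.633 → 0.633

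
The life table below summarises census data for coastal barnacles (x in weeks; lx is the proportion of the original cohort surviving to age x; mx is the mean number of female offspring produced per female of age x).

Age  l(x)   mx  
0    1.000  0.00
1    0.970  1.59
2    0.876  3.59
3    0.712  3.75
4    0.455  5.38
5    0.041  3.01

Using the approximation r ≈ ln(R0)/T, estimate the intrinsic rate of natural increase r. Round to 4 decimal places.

R0 = Σ lx·mx = 0 + 1.5423 + 3.14484 + 2.67 + 2.4479 + 0.12341 = 9.92845
Σ x·lx·mx = 26.25063; T = 26.25063/9.92845 = 2.64398…
r ≈ ln(R0)/T = ln(9.92845)/2.64398… = 0.868162… → 0.8682

0.8682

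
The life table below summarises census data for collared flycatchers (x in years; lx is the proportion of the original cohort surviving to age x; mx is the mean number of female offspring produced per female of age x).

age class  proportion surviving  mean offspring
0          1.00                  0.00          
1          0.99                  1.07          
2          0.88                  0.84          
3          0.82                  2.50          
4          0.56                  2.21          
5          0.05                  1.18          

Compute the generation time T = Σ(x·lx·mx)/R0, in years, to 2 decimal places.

lx·mx: 0, 1.0593, 0.7392, 2.05, 1.2376, 0.059 → R0 = 5.1451
x·lx·mx: 0, 1.0593, 1.4784, 6.15, 4.9504, 0.295 → Σ = 13.9331
T = 13.9331 / 5.1451 = 2.708033… → 2.71

2.71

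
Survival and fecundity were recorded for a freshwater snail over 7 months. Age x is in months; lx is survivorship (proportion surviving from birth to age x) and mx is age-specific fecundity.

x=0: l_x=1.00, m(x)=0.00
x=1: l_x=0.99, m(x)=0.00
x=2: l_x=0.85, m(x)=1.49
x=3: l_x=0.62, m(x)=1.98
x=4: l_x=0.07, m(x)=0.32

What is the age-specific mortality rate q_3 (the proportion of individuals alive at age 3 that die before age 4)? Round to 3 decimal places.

0.887

q_3 = (l_3 − l_4) / l_3 = (0.62 − 0.07) / 0.62
     = 0.55 / 0.62 = 0.887097… → 0.887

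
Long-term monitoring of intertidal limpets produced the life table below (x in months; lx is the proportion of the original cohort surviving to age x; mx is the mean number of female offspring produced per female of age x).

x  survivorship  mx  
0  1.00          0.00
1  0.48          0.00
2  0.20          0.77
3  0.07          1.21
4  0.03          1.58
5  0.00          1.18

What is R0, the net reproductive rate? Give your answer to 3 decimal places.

0.286

lx·mx by age: 0, 0, 0.154, 0.0847, 0.0474, 0
R0 = Σ lx·mx = 0.2861 → 0.286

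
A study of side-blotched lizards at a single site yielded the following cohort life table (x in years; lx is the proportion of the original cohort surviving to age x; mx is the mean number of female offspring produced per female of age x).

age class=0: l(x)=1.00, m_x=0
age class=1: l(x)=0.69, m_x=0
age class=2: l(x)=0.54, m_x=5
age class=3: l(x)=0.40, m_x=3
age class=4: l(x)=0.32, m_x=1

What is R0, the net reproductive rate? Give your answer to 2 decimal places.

4.22

lx·mx by age: 0, 0, 2.7, 1.2, 0.32
R0 = Σ lx·mx = 4.22 → 4.22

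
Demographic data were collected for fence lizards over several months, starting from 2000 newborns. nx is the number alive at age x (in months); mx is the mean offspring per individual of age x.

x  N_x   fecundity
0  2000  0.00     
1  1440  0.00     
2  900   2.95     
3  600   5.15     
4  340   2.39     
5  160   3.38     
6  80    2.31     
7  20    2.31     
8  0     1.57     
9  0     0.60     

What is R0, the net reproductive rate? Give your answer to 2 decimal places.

3.66

lx = nx/n0 = nx/2000: 1, 0.72, 0.45, 0.3, 0.17, 0.08, 0.04, 0.01, 0, 0
lx·mx by age: 0, 0, 1.3275, 1.545, 0.4063, 0.2704, 0.0924, 0.0231, 0, 0
R0 = Σ lx·mx = 3.6647 → 3.66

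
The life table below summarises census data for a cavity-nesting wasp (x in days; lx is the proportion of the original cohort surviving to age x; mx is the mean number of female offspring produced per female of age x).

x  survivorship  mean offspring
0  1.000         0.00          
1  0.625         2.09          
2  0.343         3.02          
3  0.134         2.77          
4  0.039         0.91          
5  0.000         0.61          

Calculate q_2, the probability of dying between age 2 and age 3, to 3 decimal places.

0.609

q_2 = (l_2 − l_3) / l_2 = (0.343 − 0.134) / 0.343
     = 0.209 / 0.343 = 0.609329… → 0.609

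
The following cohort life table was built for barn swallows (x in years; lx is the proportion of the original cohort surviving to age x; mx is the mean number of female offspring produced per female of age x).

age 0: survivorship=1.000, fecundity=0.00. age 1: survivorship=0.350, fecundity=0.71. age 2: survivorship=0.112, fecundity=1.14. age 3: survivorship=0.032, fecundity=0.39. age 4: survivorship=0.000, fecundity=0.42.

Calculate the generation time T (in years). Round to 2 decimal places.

1.39

lx·mx: 0, 0.2485, 0.12768, 0.01248, 0 → R0 = 0.38866
x·lx·mx: 0, 0.2485, 0.25536, 0.03744, 0 → Σ = 0.5413
T = 0.5413 / 0.38866 = 1.392734… → 1.39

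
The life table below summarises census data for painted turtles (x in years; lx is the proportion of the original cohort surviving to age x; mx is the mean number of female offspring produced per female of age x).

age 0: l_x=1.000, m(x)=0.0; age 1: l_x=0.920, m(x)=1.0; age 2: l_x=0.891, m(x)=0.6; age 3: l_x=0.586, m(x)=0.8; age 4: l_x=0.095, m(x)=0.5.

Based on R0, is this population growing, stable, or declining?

R0 = Σ lx·mx = 0 + 0.92 + 0.5346 + 0.4688 + 0.0475 = 1.9709
R0 > 1, so the population is growing.

growing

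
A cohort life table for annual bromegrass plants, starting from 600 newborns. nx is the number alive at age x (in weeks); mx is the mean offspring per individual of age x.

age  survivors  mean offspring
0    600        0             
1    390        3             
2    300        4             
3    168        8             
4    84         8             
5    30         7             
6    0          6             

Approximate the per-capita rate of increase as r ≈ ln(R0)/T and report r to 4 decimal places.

0.8252

lx = nx/n0 = nx/600: 1, 0.65, 0.5, 0.28, 0.14, 0.05, 0
R0 = Σ lx·mx = 0 + 1.95 + 2 + 2.24 + 1.12 + 0.35 + 0 = 7.66
Σ x·lx·mx = 18.9; T = 18.9/7.66 = 2.46736…
r ≈ ln(R0)/T = ln(7.66)/2.46736… = 0.825177… → 0.8252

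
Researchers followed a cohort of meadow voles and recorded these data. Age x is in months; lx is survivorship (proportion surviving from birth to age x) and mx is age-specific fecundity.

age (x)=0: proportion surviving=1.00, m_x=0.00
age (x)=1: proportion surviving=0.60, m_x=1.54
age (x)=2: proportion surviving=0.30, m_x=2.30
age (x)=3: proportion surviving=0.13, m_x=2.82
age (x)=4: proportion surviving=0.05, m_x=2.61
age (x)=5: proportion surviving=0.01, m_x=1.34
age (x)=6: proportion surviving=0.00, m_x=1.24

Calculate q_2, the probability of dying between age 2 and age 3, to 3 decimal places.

0.567

q_2 = (l_2 − l_3) / l_2 = (0.3 − 0.13) / 0.3
     = 0.17 / 0.3 = 0.566667… → 0.567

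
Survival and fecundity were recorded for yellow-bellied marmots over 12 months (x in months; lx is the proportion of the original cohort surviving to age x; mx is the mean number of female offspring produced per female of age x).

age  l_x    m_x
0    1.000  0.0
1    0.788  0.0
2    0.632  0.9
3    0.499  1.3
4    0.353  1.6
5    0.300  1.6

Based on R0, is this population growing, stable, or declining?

R0 = Σ lx·mx = 0 + 0 + 0.5688 + 0.6487 + 0.5648 + 0.48 = 2.2623
R0 > 1, so the population is growing.

growing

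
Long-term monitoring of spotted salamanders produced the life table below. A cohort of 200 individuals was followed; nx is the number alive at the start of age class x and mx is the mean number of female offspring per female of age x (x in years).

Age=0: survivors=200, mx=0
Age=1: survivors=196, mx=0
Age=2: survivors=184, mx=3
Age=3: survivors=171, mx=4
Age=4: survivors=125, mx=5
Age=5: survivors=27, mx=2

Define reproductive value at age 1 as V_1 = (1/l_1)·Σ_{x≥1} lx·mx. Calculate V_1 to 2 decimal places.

9.77

lx = nx/n0 = nx/200: 1, 0.98, 0.92, 0.855, 0.625, 0.135
lx·mx for x ≥ 1: 0, 2.76, 3.42, 3.125, 0.27 → sum = 9.575
V_1 = 9.575 / l_1 = 9.575 / 0.98 = 9.770408… → 9.77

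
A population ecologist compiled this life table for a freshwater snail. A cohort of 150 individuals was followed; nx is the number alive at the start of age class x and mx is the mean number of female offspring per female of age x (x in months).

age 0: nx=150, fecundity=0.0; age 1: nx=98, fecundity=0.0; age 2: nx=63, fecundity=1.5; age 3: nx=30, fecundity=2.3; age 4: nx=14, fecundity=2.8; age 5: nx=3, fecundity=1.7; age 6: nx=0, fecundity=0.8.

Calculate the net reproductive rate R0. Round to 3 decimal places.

lx = nx/n0 = nx/150: 1, 0.65333…, 0.42, 0.2, 0.09333…, 0.02, 0
lx·mx by age: 0, 0, 0.63, 0.46, 0.261333…, 0.034, 0
R0 = Σ lx·mx = 1.385333… → 1.385

1.385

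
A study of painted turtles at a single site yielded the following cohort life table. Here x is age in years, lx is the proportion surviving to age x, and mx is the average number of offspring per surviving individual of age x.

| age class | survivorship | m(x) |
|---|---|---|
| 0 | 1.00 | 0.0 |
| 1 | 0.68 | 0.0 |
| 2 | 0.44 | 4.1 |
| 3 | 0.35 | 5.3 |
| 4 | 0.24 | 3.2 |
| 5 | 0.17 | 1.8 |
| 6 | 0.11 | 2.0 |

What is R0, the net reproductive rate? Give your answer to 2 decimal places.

4.95

lx·mx by age: 0, 0, 1.804, 1.855, 0.768, 0.306, 0.22
R0 = Σ lx·mx = 4.953 → 4.95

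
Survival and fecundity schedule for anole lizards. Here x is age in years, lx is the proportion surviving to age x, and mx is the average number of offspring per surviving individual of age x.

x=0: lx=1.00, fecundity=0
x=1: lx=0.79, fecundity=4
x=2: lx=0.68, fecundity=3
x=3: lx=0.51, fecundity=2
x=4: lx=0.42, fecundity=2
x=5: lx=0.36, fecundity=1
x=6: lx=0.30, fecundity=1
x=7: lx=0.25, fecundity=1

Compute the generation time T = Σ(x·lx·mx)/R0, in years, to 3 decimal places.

lx·mx: 0, 3.16, 2.04, 1.02, 0.84, 0.36, 0.3, 0.25 → R0 = 7.97
x·lx·mx: 0, 3.16, 4.08, 3.06, 3.36, 1.8, 1.8, 1.75 → Σ = 19.01
T = 19.01 / 7.97 = 2.385194… → 2.385

2.385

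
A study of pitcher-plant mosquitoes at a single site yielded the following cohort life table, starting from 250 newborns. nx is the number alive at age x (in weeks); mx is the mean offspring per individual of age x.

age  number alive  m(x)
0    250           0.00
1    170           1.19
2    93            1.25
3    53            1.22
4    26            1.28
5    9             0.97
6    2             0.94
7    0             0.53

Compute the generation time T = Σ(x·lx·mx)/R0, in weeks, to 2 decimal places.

lx = nx/n0 = nx/250: 1, 0.68, 0.372, 0.212, 0.104, 0.036, 0.008, 0
lx·mx: 0, 0.8092, 0.465, 0.25864, 0.13312, 0.03492, 0.00752, 0 → R0 = 1.7084
x·lx·mx: 0, 0.8092, 0.93, 0.77592, 0.53248, 0.1746, 0.04512, 0 → Σ = 3.26732
T = 3.26732 / 1.7084 = 1.912503… → 1.91

1.91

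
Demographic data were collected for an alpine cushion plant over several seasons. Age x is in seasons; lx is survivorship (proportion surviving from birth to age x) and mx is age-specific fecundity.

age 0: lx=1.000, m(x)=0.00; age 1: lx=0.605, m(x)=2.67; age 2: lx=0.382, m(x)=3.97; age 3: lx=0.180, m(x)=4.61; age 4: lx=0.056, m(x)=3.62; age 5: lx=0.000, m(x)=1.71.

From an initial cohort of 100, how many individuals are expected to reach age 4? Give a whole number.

Expected survivors = N0 · l_4 = 100 × 0.056 = 5.6 → 6

6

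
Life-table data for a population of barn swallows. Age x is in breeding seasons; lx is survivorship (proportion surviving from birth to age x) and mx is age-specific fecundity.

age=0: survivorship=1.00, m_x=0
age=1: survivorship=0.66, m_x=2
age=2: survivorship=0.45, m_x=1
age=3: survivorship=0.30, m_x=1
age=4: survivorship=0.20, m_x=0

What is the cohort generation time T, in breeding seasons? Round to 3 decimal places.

1.507

lx·mx: 0, 1.32, 0.45, 0.3, 0 → R0 = 2.07
x·lx·mx: 0, 1.32, 0.9, 0.9, 0 → Σ = 3.12
T = 3.12 / 2.07 = 1.507246… → 1.507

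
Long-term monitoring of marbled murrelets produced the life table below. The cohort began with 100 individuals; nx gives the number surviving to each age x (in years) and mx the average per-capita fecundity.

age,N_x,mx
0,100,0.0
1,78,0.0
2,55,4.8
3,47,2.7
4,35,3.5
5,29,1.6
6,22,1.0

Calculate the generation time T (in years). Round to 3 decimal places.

3.030

lx = nx/n0 = nx/100: 1, 0.78, 0.55, 0.47, 0.35, 0.29, 0.22
lx·mx: 0, 0, 2.64, 1.269, 1.225, 0.464, 0.22 → R0 = 5.818
x·lx·mx: 0, 0, 5.28, 3.807, 4.9, 2.32, 1.32 → Σ = 17.627
T = 17.627 / 5.818 = 3.029735… → 3.030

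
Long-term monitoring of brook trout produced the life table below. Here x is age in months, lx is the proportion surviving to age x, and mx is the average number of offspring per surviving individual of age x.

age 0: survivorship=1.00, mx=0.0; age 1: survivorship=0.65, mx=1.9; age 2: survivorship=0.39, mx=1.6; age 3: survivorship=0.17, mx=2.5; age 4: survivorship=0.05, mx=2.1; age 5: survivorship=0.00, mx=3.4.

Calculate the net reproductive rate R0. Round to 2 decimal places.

lx·mx by age: 0, 1.235, 0.624, 0.425, 0.105, 0
R0 = Σ lx·mx = 2.389 → 2.39

2.39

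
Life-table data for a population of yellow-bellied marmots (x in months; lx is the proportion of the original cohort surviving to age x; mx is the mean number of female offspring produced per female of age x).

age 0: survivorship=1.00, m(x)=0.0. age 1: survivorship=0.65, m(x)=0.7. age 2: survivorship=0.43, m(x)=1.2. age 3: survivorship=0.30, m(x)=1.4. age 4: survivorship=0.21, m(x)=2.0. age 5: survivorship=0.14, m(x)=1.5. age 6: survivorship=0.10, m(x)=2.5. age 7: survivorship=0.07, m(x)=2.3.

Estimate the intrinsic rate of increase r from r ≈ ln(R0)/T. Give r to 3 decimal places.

R0 = Σ lx·mx = 0 + 0.455 + 0.516 + 0.42 + 0.42 + 0.21 + 0.25 + 0.161 = 2.432
Σ x·lx·mx = 8.104; T = 8.104/2.432 = 3.33224…
r ≈ ln(R0)/T = ln(2.432)/3.33224… = 0.2667… → 0.267

0.267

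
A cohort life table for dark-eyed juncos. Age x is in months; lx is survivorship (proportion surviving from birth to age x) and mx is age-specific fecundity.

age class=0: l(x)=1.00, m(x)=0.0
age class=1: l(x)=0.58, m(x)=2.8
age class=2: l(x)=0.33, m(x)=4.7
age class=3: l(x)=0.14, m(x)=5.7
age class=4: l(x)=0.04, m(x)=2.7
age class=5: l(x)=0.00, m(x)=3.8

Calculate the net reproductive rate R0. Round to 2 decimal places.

lx·mx by age: 0, 1.624, 1.551, 0.798, 0.108, 0
R0 = Σ lx·mx = 4.081 → 4.08

4.08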